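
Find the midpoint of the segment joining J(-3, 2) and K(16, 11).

The midpoint is the average of the coordinates:
x: (-3 + 16)/2 = 13/2
y: (2 + 11)/2 = 13/2
Midpoint = (13/2, 13/2)

(13/2, 13/2)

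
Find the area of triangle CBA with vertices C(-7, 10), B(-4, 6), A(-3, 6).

The Shoelace formula computes the area from vertex coordinates by summing cross products.
For vertices (-7,10), (-4,6), (-3,6):
Signed sum = -7*6 - -4*10 + -4*6 - -3*6 + -3*10 - -7*6
= -2 + -6 + 12 = 4
Area = (1/2)|4| = 2.

2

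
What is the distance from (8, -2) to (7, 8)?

d = sqrt((7 - 8)^2 + (8 - -2)^2)
d = sqrt(-1^2 + 10^2)
d = sqrt(1 + 100)
d = sqrt(101)

sqrt(101)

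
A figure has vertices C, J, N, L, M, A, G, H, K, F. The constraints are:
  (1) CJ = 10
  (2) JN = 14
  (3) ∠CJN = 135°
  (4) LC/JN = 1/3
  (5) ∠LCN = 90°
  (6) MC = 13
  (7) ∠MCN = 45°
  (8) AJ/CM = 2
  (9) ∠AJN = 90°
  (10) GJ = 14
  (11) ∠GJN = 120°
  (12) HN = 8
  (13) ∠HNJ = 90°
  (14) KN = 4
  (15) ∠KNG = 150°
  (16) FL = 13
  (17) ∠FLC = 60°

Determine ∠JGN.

Step 1: By the law of cosines on triangle GJN: GN² = 14² + 14² − 2·14·14·cos(120°) = 588, so GN = 14·√3.
Step 2: By the inverse law of cosines on triangle JGN: cos(∠JGN) = (14² + (14·√3)² − 14²) / (2·14·14·√3) = 588/678.96 = 0.866, so ∠JGN = 30°.

Therefore, the measure of angle ∠JGN = 30°.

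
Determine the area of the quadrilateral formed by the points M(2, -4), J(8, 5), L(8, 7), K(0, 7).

The Shoelace formula works by pairing each vertex with the next (cycling back to the first).
For each pair, compute x_i*y_(i+1) - x_(i+1)*y_i:
  (2*5 - 8*-4) = 42
  (8*7 - 8*5) = 16
  (8*7 - 0*7) = 56
  (0*-4 - 2*7) = -14
Taking half the absolute value of the total: Area = (1/2)(100) = 50.

50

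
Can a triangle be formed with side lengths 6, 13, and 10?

Yes.
The triangle inequality requires that the sum of any two sides exceeds the third.
Here 6 + 10 = 16 > 13, so the condition is met.

Yes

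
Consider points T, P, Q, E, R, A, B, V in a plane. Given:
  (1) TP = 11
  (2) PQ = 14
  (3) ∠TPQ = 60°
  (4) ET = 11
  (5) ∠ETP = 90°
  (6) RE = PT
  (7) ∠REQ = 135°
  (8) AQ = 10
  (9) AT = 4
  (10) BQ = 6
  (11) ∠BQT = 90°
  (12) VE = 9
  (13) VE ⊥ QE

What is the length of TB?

Step 1: By the law of cosines on triangle QPT: QT² = 14² + 11² − 2·14·11·cos(60°) = 163, so QT = √163.
Step 2: By the law of cosines on triangle TQB: TB² = √163² + 6² − 2·√163·6·cos(90°) = 199, so TB = √199.

Therefore, the length of TB = √199.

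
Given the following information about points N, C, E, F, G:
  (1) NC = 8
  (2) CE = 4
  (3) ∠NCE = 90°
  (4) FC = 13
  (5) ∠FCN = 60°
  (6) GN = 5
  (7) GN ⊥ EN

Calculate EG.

Step 1: By the law of cosines on triangle ECN: EN² = 4² + 8² − 2·4·8·cos(90°) = 80, so EN = 4·√5.
Step 2: By the law of cosines on triangle ENG: EG² = (4·√5)² + 5² − 2·4·√5·5·cos(90°) = 105, so EG = √105.

Therefore, the length of EG = √105.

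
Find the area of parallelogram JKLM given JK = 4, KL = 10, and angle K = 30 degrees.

Area = 4 * 10 * sin(30°) = 40 * 1/2 = 20

20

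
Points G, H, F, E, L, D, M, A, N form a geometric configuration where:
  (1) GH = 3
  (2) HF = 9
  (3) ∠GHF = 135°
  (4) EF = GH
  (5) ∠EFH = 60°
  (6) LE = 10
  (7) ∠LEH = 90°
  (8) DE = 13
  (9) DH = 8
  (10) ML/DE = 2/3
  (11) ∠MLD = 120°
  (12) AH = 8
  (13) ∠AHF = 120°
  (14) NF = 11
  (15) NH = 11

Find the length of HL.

From the given relations: EF = GH = 3.
Step 1: By the law of cosines on triangle EFH: EH² = 3² + 9² − 2·3·9·cos(60°) = 63, so EH = 3·√7.
Step 2: By the law of cosines on triangle HEL: HL² = (3·√7)² + 10² − 2·3·√7·10·cos(90°) = 163, so HL = √163.

Therefore, the length of HL = √163.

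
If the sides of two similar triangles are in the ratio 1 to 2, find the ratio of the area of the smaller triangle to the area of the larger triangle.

Area scales with the square of linear dimensions. If every length is multiplied by 1/2, then the area is multiplied by (1/2)^2 = 1/4.
The area ratio is 1:4.

1:4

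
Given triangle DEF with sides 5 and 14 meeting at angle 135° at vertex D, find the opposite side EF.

When two sides and the included angle are known, the law of cosines gives the third side.
c^2 = a^2 + b^2 - 2ab cos(C) generalizes the Pythagorean theorem to non-right triangles.
Here: EF^2 = 25 + 196 - 140*(-sqrt(2)/2) = 70*sqrt(2) + 221
EF = sqrt(70*sqrt(2) + 221)

sqrt(70*sqrt(2) + 221)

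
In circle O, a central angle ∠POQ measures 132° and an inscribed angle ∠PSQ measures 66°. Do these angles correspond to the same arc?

By the inscribed angle theorem, if both angles subtend the same arc, the inscribed angle must be half the central angle.
Half of 132° = 66°, which equals the given inscribed angle of 66°.
Therefore, yes, they correspond to the same arc.

Yes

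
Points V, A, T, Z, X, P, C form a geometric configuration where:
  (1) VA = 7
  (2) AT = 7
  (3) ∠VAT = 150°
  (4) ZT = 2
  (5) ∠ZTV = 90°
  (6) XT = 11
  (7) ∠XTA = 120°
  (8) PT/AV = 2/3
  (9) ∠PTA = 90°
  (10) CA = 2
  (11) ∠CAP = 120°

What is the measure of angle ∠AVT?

Step 1: By the law of cosines on triangle VAT: VT² = 7² + 7² − 2·7·7·cos(150°) = 182.87, so VT ≈ 13.52.
Step 2: By the inverse law of cosines on triangle AVT: cos(∠AVT) = (7² + 13.52² − 7²) / (2·7·13.52) = 182.87/189.32 = 0.9659, so ∠AVT = 15°.

Therefore, the measure of angle ∠AVT = 15°.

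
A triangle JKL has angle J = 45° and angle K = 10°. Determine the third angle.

Let angle L = x. Then 45 + 10 + x = 180.
x = 180 - 55 = 125 degrees.

125 degrees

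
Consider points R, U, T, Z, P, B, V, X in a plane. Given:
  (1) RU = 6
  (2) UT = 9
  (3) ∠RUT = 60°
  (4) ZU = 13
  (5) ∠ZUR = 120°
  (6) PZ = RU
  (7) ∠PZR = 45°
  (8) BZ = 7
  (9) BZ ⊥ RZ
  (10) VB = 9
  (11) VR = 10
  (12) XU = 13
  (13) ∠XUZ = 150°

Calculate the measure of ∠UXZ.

Step 1: By the law of cosines on triangle XUZ: XZ² = 13² + 13² − 2·13·13·cos(150°) = 630.72, so XZ ≈ 25.11.
Step 2: By the inverse law of cosines on triangle UXZ: cos(∠UXZ) = (13² + 25.11² − 13²) / (2·13·25.11) = 630.72/652.97 = 0.9659, so ∠UXZ = 15°.

Therefore, the measure of angle ∠UXZ = 15°.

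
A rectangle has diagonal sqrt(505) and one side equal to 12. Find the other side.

b = sqrt(d^2 - a^2) = sqrt(505 - 144) = sqrt(361) = 19

19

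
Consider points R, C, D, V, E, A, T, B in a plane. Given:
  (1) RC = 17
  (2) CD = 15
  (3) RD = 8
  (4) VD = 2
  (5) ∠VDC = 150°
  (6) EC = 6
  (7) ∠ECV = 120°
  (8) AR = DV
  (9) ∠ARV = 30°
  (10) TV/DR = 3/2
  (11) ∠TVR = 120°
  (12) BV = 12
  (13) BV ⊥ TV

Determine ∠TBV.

From the given relations: TV = 3/2·DR = 3/2·8 = 12.
Step 1: By the law of cosines on triangle BVT: BT² = 12² + 12² − 2·12·12·cos(90°) = 288, so BT = 12·√2.
Step 2: By the inverse law of cosines on triangle TBV: cos(∠TBV) = ((12·√2)² + 12² − 12²) / (2·12·√2·12) = 288/407.29 = 0.7071, so ∠TBV = 45°.

Therefore, the measure of angle ∠TBV = 45°.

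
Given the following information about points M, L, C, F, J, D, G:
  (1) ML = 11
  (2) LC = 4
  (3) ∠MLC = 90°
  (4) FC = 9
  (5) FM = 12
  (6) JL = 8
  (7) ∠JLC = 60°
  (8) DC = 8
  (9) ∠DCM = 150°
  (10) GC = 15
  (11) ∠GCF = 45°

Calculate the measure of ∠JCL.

Step 1: By the law of cosines on triangle CLJ: CJ² = 4² + 8² − 2·4·8·cos(60°) = 48, so CJ = 4·√3.
Step 2: By the inverse law of cosines on triangle JCL: cos(∠JCL) = ((4·√3)² + 4² − 8²) / (2·4·√3·4) = 0/55.43 = 0, so ∠JCL = 90°.

Therefore, the measure of angle ∠JCL = 90°.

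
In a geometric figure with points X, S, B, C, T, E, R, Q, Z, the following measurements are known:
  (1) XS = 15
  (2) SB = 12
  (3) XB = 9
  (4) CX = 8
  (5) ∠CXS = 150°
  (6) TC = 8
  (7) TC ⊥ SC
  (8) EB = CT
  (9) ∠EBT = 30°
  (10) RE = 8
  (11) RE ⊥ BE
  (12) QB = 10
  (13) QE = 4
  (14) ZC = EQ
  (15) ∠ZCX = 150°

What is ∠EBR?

From the given relations: EB = CT = 8.
Step 1: By the law of cosines on triangle BER: BR² = 8² + 8² − 2·8·8·cos(90°) = 128, so BR = 8·√2.
Step 2: By the inverse law of cosines on triangle EBR: cos(∠EBR) = (8² + (8·√2)² − 8²) / (2·8·8·√2) = 128/181.02 = 0.7071, so ∠EBR = 45°.

Therefore, the measure of angle ∠EBR = 45°.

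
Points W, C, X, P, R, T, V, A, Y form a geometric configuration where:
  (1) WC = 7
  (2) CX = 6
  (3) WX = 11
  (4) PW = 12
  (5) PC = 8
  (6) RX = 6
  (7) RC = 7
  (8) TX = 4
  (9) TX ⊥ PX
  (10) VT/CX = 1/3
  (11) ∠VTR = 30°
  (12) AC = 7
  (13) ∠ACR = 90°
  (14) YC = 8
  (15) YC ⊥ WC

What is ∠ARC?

Step 1: By the law of cosines on triangle RCA: RA² = 7² + 7² − 2·7·7·cos(90°) = 98, so RA = 7·√2.
Step 2: By the inverse law of cosines on triangle ARC: cos(∠ARC) = ((7·√2)² + 7² − 7²) / (2·7·√2·7) = 98/138.59 = 0.7071, so ∠ARC = 45°.

Therefore, the measure of angle ∠ARC = 45°.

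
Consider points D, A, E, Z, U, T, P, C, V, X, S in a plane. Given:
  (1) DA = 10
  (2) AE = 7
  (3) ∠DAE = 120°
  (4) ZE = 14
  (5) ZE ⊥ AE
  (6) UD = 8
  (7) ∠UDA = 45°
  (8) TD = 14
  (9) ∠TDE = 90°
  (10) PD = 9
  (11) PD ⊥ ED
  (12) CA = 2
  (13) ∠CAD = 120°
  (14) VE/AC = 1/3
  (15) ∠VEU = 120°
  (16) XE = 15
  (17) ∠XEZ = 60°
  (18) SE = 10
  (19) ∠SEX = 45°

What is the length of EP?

Step 1: By the law of cosines on triangle EAD: ED² = 7² + 10² − 2·7·10·cos(120°) = 219, so ED ≈ 14.8.
Step 2: By the law of cosines on triangle EDP: EP² = 14.8² + 9² − 2·14.8·9·cos(90°) = 300, so EP = 10·√3.

Therefore, the length of EP = 10·√3.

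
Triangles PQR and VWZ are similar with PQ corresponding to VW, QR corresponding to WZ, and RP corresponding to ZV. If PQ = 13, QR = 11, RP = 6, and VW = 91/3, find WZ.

Since the triangles are similar, the ratio of corresponding sides is constant.
Scale factor k = VW / PQ = 91/3 / 13 = 7/3
WZ = k * QR = 7/3 * 11 = 77/3

77/3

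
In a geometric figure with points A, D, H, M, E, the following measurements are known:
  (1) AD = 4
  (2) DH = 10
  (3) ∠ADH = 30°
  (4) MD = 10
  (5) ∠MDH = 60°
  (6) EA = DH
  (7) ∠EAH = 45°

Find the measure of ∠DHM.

Step 1: By the law of cosines on triangle HDM: HM² = 10² + 10² − 2·10·10·cos(60°) = 100, so HM = 10.
Step 2: By the inverse law of cosines on triangle DHM: cos(∠DHM) = (10² + 10² − 10²) / (2·10·10) = 100/200 = 0.5, so ∠DHM = 60°.

Therefore, the measure of angle ∠DHM = 60°.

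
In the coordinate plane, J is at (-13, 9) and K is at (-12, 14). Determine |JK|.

d = sqrt((1)^2 + (5)^2) = sqrt(26)

sqrt(26)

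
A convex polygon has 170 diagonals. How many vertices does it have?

Using d = n(n - 3)/2, we solve 170 = n(n - 3)/2.
So n(n - 3) = 340.
Testing n = 20: 20 * 17 = 340 = 340. Correct.
The polygon has 20 sides.

20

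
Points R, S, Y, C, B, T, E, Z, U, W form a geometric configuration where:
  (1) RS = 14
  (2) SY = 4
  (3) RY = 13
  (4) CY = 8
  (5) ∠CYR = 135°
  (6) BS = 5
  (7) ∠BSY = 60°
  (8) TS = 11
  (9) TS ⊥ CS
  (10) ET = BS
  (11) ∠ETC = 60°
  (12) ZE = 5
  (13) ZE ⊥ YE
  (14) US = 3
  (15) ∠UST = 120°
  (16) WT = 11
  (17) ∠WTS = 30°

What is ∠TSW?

Step 1: By the law of cosines on triangle STW: SW² = 11² + 11² − 2·11·11·cos(30°) = 32.42, so SW ≈ 5.69.
Step 2: By the inverse law of cosines on triangle TSW: cos(∠TSW) = (11² + 5.69² − 11²) / (2·11·5.69) = 32.42/125.27 = 0.2588, so ∠TSW = 75°.

Therefore, the measure of angle ∠TSW = 75°.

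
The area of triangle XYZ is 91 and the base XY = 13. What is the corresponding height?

Area = (1/2) * base * height
height = 2 * Area / base
height = 2 * 91 / 13
height = 182 / 13
height = 14

14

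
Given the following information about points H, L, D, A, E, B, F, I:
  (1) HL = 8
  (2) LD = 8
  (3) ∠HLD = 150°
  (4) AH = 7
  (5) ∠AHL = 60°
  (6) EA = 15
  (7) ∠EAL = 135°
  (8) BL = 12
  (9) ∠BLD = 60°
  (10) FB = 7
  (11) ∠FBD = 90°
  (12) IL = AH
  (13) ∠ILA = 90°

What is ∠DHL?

Step 1: By the law of cosines on triangle HLD: HD² = 8² + 8² − 2·8·8·cos(150°) = 238.85, so HD ≈ 15.45.
Step 2: By the inverse law of cosines on triangle DHL: cos(∠DHL) = (15.45² + 8² − 8²) / (2·15.45·8) = 238.85/247.28 = 0.9659, so ∠DHL = 15°.

Therefore, the measure of angle ∠DHL = 15°.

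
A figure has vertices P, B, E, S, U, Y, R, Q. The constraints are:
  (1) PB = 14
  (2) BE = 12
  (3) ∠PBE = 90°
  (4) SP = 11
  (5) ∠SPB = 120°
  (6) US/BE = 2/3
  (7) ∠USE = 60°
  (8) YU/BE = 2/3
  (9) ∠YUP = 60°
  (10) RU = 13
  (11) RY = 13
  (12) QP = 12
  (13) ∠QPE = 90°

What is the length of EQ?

Step 1: By the law of cosines on triangle EBP: EP² = 12² + 14² − 2·12·14·cos(90°) = 340, so EP = 2·√85.
Step 2: By the law of cosines on triangle EPQ: EQ² = (2·√85)² + 12² − 2·2·√85·12·cos(90°) = 484, so EQ = 22.

Therefore, the length of EQ = 22.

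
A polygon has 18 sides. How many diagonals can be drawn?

Total line segments between 18 vertices = C(18,2) = 153.
Subtract the 18 sides: 153 - 18 = 135 diagonals.

135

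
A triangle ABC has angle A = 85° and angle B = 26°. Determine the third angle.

By the triangle angle sum property, the three interior angles of any triangle add up to 180°.
We know angle A = 85° and angle B = 26°, so their sum is 111°.
Therefore angle C = 180° - 111° = 69°.

69 degrees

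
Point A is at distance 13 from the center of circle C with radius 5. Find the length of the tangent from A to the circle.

Let T be the point of tangency. Then CT ⊥ AT (radius ⊥ tangent).
In right triangle CTA: CA² = CT² + AT²
13² = 5² + AT²
AT² = 144, AT = 12

12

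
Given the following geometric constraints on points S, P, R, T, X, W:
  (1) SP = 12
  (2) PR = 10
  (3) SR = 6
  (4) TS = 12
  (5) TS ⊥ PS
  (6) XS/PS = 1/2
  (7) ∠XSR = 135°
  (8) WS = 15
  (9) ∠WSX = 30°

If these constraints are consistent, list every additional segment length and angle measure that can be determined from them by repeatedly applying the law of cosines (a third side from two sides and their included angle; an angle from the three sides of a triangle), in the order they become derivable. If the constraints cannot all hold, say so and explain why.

The constraints are consistent. Derivable facts, in order:
After 1 step:
- PT = 12·√2
- RX ≈ 11.09
- XW ≈ 10.25
- ∠PRS = 93.82°
- ∠PSR = 56.25°
- ∠RPS = 29.93°
After 2 steps:
- ∠PTS = 45°
- ∠RXS = 22.5°
- ∠SPT = 45°
- ∠SRX = 22.5°
- ∠SWX = 17.01°
- ∠SXW = 132.99°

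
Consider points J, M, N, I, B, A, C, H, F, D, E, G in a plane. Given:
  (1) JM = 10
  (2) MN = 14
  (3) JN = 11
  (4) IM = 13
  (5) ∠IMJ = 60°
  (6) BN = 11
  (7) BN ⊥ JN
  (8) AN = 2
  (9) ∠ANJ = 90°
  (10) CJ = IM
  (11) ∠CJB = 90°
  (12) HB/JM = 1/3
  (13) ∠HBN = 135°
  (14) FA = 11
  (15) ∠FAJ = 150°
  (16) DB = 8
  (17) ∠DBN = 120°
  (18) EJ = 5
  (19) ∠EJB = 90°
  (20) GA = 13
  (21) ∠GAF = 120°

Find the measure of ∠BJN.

Step 1: By the law of cosines on triangle JNB: JB² = 11² + 11² − 2·11·11·cos(90°) = 242, so JB = 11·√2.
Step 2: By the inverse law of cosines on triangle BJN: cos(∠BJN) = ((11·√2)² + 11² − 11²) / (2·11·√2·11) = 242/342.24 = 0.7071, so ∠BJN = 45°.

Therefore, the measure of angle ∠BJN = 45°.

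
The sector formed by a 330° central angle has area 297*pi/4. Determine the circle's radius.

r² = 360 × 297*pi/4 / (π × 330) = 81, so r = 9.

9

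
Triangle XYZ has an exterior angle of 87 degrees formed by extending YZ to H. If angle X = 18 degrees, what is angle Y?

The exterior angle theorem states that an exterior angle equals the sum of the two non-adjacent interior angles.
So 87 = 18 + angle Y, which gives angle Y = 87 - 18 = 69 degrees.

69 degrees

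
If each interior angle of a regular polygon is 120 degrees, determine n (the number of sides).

The exterior angle is the supplement of the interior angle: 180 - 120 = 60 degrees.
Since the exterior angles of any convex polygon sum to 360 degrees, the number of sides is 360 / 60 = 6.

6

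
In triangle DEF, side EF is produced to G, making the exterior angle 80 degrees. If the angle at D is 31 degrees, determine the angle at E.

The exterior angle theorem states that an exterior angle equals the sum of the two non-adjacent interior angles.
So 80 = 31 + angle E, which gives angle E = 80 - 31 = 49 degrees.

49 degrees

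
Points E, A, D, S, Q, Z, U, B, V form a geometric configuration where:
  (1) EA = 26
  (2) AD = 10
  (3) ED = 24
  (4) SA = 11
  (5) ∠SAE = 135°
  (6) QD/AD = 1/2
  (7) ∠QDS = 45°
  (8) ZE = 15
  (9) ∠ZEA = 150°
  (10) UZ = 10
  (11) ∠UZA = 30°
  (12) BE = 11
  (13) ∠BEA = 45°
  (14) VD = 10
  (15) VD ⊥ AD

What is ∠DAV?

Step 1: By the law of cosines on triangle ADV: AV² = 10² + 10² − 2·10·10·cos(90°) = 200, so AV = 10·√2.
Step 2: By the inverse law of cosines on triangle DAV: cos(∠DAV) = (10² + (10·√2)² − 10²) / (2·10·10·√2) = 200/282.84 = 0.7071, so ∠DAV = 45°.

Therefore, the measure of angle ∠DAV = 45°.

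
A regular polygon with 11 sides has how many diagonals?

Total line segments between 11 vertices = C(11,2) = 55.
Subtract the 11 sides: 55 - 11 = 44 diagonals.

44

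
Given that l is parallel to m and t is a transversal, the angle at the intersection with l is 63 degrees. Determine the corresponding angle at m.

When a transversal crosses parallel lines, angles in the same position at each intersection are called corresponding angles.
These are always equal, so the answer is 63 degrees.

63 degrees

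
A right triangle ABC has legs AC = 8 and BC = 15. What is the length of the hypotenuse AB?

AB = sqrt(8^2 + 15^2) = sqrt(289) = 17

17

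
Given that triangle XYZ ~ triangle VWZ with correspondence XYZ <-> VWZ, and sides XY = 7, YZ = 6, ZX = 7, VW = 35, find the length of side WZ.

Since the triangles are similar, the ratio of corresponding sides is constant.
Scale factor k = VW / XY = 35 / 7 = 5
WZ = k * YZ = 5 * 6 = 30

30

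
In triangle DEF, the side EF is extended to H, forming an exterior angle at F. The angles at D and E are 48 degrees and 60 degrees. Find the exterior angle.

The interior angle at F is 180 - 48 - 60 = 72 degrees.
The exterior angle and interior angle at F are supplementary:
Exterior angle = 180 - 72 = 108 degrees.

108 degrees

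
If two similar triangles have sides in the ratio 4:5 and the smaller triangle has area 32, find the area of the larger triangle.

For similar figures, the area ratio equals the square of the side ratio.
Side ratio (the smaller triangle to the larger triangle) = 4:5, so area ratio = 4^2:5^2 = 16:25.
If the area of the smaller triangle is 32, then the area of the larger triangle = 32 * (25/16) = 50.

50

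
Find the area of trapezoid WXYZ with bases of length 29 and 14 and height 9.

Area = (29 + 14) * 9 / 2 = 387 / 2 = 387/2

387/2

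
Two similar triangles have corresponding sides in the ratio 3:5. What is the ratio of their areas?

Area scales with the square of linear dimensions. If every length is multiplied by 3/5, then the area is multiplied by (3/5)^2 = 9/25.
The area ratio is 9:25.

9:25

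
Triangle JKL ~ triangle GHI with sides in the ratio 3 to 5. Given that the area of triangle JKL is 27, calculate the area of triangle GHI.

For similar figures, the area ratio equals the square of the side ratio.
Side ratio (JKL to GHI) = 3:5, so area ratio = 3^2:5^2 = 9:25.
If the area of JKL is 27, then the area of GHI = 27 * (25/9) = 75.

75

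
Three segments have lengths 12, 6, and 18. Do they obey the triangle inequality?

The longest side is 18. The other two sides sum to 6 + 12 = 18.
Since 18 ≤ 18, the two shorter sides cannot reach around to close the triangle.

No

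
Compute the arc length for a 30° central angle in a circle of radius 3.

The full circumference is 2πr = 2π(3) = 6*pi.
The arc spans 30° out of 360°, which is a fraction of 1/12.
Arc length = 6*pi × 1/12 = pi/2.

pi/2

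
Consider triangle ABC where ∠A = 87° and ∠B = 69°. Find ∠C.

By the triangle angle sum property, the three interior angles of any triangle add up to 180°.
We know angle A = 87° and angle B = 69°, so their sum is 156°.
Therefore angle C = 180° - 156° = 24°.

24 degrees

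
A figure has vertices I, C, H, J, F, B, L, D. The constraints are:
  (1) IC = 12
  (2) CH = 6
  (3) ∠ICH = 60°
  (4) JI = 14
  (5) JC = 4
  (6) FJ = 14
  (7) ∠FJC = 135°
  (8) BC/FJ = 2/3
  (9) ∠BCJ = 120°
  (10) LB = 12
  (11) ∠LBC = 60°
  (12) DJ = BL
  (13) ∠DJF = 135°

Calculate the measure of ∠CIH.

Step 1: By the law of cosines on triangle ICH: IH² = 12² + 6² − 2·12·6·cos(60°) = 108, so IH = 6·√3.
Step 2: By the inverse law of cosines on triangle CIH: cos(∠CIH) = (12² + (6·√3)² − 6²) / (2·12·6·√3) = 216/249.42 = 0.866, so ∠CIH = 30°.

Therefore, the measure of angle ∠CIH = 30°.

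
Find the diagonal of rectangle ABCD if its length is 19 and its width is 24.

d = sqrt(19^2 + 24^2) = sqrt(937)

sqrt(937)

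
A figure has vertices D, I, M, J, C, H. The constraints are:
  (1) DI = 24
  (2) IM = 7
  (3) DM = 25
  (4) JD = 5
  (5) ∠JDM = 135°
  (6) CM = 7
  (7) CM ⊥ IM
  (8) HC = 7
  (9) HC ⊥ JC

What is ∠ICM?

Step 1: By the law of cosines on triangle CMI: CI² = 7² + 7² − 2·7·7·cos(90°) = 98, so CI = 7·√2.
Step 2: By the inverse law of cosines on triangle ICM: cos(∠ICM) = ((7·√2)² + 7² − 7²) / (2·7·√2·7) = 98/138.59 = 0.7071, so ∠ICM = 45°.

Therefore, the measure of angle ∠ICM = 45°.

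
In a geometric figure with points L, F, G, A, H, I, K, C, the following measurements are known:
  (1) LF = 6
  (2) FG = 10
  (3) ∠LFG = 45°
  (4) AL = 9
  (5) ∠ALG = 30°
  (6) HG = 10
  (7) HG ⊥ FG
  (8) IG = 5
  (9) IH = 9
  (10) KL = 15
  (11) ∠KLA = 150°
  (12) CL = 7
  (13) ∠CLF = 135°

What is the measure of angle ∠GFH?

Step 1: By the law of cosines on triangle FGH: FH² = 10² + 10² − 2·10·10·cos(90°) = 200, so FH = 10·√2.
Step 2: By the inverse law of cosines on triangle GFH: cos(∠GFH) = (10² + (10·√2)² − 10²) / (2·10·10·√2) = 200/282.84 = 0.7071, so ∠GFH = 45°.

Therefore, the measure of angle ∠GFH = 45°.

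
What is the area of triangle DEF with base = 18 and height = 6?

A triangle's area is half the area of a rectangle with the same base and height.
Area = (1/2) * 18 * 6 = 54.

54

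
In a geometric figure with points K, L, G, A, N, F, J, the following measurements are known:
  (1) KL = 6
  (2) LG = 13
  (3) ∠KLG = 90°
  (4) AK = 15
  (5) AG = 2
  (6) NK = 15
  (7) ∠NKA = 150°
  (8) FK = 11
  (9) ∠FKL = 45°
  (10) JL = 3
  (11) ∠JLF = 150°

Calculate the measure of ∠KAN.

Step 1: By the law of cosines on triangle AKN: AN² = 15² + 15² − 2·15·15·cos(150°) = 839.71, so AN ≈ 28.98.
Step 2: By the inverse law of cosines on triangle KAN: cos(∠KAN) = (15² + 28.98² − 15²) / (2·15·28.98) = 839.71/869.33 = 0.9659, so ∠KAN = 15°.

Therefore, the measure of angle ∠KAN = 15°.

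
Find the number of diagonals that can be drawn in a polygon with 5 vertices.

The number of diagonals in an n-gon is n(n - 3)/2.
For n = 5: 5(5 - 3)/2 = 5 × 2 / 2 = 5.

5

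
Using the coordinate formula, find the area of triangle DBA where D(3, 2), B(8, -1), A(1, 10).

Using the Shoelace formula for a triangle:
Area = (1/2)|x0(y1 - y2) + x1(y2 - y0) + x2(y0 - y1)|
Area = (1/2)|3(-1 - 10) + 8(10 - 2) + 1(2 - -1)|
Area = (1/2)|-33 + 64 + 3|
Area = (1/2)|34|
Area = (1/2)(34)
Area = 17

17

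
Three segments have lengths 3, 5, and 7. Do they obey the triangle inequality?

Yes.
The triangle inequality requires that the sum of any two sides exceeds the third.
Here 3 + 5 = 8 > 7, so the condition is met.

Yes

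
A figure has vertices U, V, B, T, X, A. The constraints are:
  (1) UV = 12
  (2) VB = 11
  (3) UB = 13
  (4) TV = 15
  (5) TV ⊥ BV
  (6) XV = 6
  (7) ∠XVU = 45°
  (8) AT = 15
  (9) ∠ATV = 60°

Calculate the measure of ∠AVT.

Step 1: By the law of cosines on triangle VTA: VA² = 15² + 15² − 2·15·15·cos(60°) = 225, so VA = 15.
Step 2: By the inverse law of cosines on triangle AVT: cos(∠AVT) = (15² + 15² − 15²) / (2·15·15) = 225/450 = 0.5, so ∠AVT = 60°.

Therefore, the measure of angle ∠AVT = 60°.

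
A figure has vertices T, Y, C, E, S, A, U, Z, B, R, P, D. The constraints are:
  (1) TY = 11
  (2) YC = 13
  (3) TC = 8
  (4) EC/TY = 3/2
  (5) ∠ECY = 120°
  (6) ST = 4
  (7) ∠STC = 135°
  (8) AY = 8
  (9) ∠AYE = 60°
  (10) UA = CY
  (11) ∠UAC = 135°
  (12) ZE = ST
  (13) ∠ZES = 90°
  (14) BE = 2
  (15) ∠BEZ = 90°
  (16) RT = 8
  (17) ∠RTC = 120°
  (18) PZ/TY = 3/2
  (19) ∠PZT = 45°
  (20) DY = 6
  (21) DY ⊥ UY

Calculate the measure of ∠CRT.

Step 1: By the law of cosines on triangle RTC: RC² = 8² + 8² − 2·8·8·cos(120°) = 192, so RC = 8·√3.
Step 2: By the inverse law of cosines on triangle CRT: cos(∠CRT) = ((8·√3)² + 8² − 8²) / (2·8·√3·8) = 192/221.7 = 0.866, so ∠CRT = 30°.

Therefore, the measure of angle ∠CRT = 30°.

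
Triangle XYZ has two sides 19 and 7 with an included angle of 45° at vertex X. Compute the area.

Area = (1/2)(19)(7) sin(45°) = (1/2)(19)(7)(sqrt(2)/2) = 133*sqrt(2)/4

133*sqrt(2)/4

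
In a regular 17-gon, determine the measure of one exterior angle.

Each exterior angle of a regular n-gon is 360 / n.
For n = 17: 360 / 17 = 360/17 degrees.

360/17 degrees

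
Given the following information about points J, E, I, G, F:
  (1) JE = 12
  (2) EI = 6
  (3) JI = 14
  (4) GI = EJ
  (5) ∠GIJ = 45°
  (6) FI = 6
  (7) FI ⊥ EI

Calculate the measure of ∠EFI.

Step 1: By the law of cosines on triangle FIE: FE² = 6² + 6² − 2·6·6·cos(90°) = 72, so FE = 6·√2.
Step 2: By the inverse law of cosines on triangle EFI: cos(∠EFI) = ((6·√2)² + 6² − 6²) / (2·6·√2·6) = 72/101.82 = 0.7071, so ∠EFI = 45°.

Therefore, the measure of angle ∠EFI = 45°.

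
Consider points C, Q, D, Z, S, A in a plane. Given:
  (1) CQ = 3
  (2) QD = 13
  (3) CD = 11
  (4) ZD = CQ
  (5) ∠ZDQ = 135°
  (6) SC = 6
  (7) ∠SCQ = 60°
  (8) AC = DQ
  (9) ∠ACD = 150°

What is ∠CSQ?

Step 1: By the law of cosines on triangle SCQ: SQ² = 6² + 3² − 2·6·3·cos(60°) = 27, so SQ = 3·√3.
Step 2: By the inverse law of cosines on triangle CSQ: cos(∠CSQ) = (6² + (3·√3)² − 3²) / (2·6·3·√3) = 54/62.35 = 0.866, so ∠CSQ = 30°.

Therefore, the measure of angle ∠CSQ = 30°.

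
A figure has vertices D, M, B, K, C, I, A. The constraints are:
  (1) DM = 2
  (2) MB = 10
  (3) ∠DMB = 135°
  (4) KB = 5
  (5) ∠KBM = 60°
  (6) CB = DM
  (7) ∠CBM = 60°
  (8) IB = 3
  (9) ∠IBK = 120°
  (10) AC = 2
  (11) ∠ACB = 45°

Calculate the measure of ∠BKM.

Step 1: By the law of cosines on triangle KBM: KM² = 5² + 10² − 2·5·10·cos(60°) = 75, so KM = 5·√3.
Step 2: By the inverse law of cosines on triangle BKM: cos(∠BKM) = (5² + (5·√3)² − 10²) / (2·5·5·√3) = 0/86.6 = 0, so ∠BKM = 90°.

Therefore, the measure of angle ∠BKM = 90°.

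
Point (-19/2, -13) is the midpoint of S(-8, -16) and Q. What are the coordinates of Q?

Using the midpoint formula: M = ((x1 + x2)/2, (y1 + y2)/2)
We know M = (-19/2, -13) and S = (-8, -16)
For x: -19/2 = (-8 + x2)/2, so x2 = 2*-19/2 - -8 = -11
For y: -13 = (-16 + y2)/2, so y2 = 2*-13 - -16 = -10
Q = (-11, -10)

(-11, -10)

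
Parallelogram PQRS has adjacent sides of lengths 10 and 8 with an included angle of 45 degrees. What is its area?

Area = a * b * sin(theta)
Area = 10 * 8 * sin(45 degrees)
Area = 80 * sqrt(2)/2
Area = 40*sqrt(2)

40*sqrt(2)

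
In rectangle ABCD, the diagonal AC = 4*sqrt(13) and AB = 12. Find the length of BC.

The diagonal of a rectangle forms a right triangle with the two sides.
Rearranging the Pythagorean theorem: missing side = sqrt(d^2 - known^2).
= sqrt(208 - 144) = sqrt(64) = 8.

8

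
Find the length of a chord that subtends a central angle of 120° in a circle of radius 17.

Chord = 2(17) sin(60°) = 17*sqrt(3)

17*sqrt(3)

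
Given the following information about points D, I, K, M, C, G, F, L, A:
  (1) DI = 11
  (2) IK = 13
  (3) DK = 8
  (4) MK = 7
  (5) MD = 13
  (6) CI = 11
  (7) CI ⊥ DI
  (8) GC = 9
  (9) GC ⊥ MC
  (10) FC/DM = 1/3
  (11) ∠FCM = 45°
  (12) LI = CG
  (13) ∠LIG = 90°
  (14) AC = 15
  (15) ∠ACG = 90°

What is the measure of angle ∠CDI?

Step 1: By the law of cosines on triangle DIC: DC² = 11² + 11² − 2·11·11·cos(90°) = 242, so DC = 11·√2.
Step 2: By the inverse law of cosines on triangle CDI: cos(∠CDI) = ((11·√2)² + 11² − 11²) / (2·11·√2·11) = 242/342.24 = 0.7071, so ∠CDI = 45°.

Therefore, the measure of angle ∠CDI = 45°.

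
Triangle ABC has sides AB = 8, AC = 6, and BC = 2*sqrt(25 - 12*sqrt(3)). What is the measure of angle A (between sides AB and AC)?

cos(A) = (8² + 6² - (2*sqrt(25 - 12*sqrt(3)))²) / (2 × 8 × 6) = sqrt(3)/2, so A = arccos(sqrt(3)/2) = 30°.

30°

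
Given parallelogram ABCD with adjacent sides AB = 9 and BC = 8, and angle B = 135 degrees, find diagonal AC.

Using the law of cosines:
d^2 = 9^2 + 8^2 - 2(9)(8)cos(135 degrees)
d^2 = 81 + 64 - 144*-sqrt(2)/2
d^2 = 72*sqrt(2) + 145
d = sqrt(72*sqrt(2) + 145)

sqrt(72*sqrt(2) + 145)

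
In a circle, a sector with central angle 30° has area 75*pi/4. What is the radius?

Sector area A = πr² × θ/360, so r² = 360A / (πθ).
r² = 360 × 75*pi/4 / (π × 30)
r² = 225
r = 15

15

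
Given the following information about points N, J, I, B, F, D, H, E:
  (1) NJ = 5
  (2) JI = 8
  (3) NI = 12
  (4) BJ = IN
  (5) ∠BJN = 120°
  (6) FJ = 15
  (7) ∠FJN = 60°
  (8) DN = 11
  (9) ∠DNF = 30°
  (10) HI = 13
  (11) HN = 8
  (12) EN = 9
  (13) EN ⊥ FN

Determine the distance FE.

Step 1: By the law of cosines on triangle FJN: FN² = 15² + 5² − 2·15·5·cos(60°) = 175, so FN = 5·√7.
Step 2: By the law of cosines on triangle FNE: FE² = (5·√7)² + 9² − 2·5·√7·9·cos(90°) = 256, so FE = 16.

Therefore, the length of FE = 16.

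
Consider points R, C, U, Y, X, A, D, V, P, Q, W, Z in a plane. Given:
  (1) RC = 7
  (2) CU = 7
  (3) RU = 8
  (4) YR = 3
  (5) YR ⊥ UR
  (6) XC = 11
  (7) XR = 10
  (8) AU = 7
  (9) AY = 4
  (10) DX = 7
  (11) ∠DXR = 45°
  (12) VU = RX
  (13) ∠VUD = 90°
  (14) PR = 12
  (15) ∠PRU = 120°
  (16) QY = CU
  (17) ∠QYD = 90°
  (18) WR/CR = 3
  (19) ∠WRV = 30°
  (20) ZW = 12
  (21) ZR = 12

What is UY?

Step 1: By the law of cosines on triangle URY: UY² = 8² + 3² − 2·8·3·cos(90°) = 73, so UY = √73.

Therefore, the length of UY = √73.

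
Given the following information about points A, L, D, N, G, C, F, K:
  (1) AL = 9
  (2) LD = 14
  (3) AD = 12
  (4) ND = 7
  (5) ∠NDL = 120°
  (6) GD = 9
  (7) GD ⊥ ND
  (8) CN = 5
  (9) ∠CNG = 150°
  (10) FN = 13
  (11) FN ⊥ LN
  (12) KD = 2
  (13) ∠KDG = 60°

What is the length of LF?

Step 1: By the law of cosines on triangle LDN: LN² = 14² + 7² − 2·14·7·cos(120°) = 343, so LN = 7·√7.
Step 2: By the law of cosines on triangle LNF: LF² = (7·√7)² + 13² − 2·7·√7·13·cos(90°) = 512, so LF = 16·√2.

Therefore, the length of LF = 16·√2.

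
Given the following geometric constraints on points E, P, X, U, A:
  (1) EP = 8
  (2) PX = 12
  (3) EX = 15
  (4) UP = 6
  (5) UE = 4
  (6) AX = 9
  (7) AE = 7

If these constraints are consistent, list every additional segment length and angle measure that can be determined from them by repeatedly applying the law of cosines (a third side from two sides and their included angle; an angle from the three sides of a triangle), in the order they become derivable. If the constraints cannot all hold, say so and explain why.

The constraints are consistent. Derivable facts, in order:
After 1 step:
- ∠AEX = 23.21°
- ∠AXE = 17.85°
- ∠EAX = 138.94°
- ∠EPU = 28.96°
- ∠EPX = 95.08°
- ∠EUP = 104.48°
- ∠EXP = 32.09°
- ∠PEU = 46.57°
- ∠PEX = 52.83°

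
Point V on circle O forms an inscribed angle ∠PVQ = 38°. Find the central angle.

The inscribed angle theorem states that a central angle is always twice any inscribed angle that subtends the same arc.
Since the inscribed angle is 38°, the central angle = 2 × 38° = 76°.

76°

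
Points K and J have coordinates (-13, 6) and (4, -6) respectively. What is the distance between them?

d = sqrt((4 - -13)^2 + (-6 - 6)^2)
d = sqrt(17^2 + -12^2)
d = sqrt(289 + 144)
d = sqrt(433)

sqrt(433)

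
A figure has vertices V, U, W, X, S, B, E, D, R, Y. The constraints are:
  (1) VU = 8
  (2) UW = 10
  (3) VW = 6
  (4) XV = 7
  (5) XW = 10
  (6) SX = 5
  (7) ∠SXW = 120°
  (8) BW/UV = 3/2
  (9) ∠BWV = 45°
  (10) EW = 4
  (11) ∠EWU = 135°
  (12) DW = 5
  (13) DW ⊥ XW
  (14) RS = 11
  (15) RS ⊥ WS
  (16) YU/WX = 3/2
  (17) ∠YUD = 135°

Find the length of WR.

Step 1: By the law of cosines on triangle SXW: SW² = 5² + 10² − 2·5·10·cos(120°) = 175, so SW = 5·√7.
Step 2: By the law of cosines on triangle WSR: WR² = (5·√7)² + 11² − 2·5·√7·11·cos(90°) = 296, so WR = 2·√74.

Therefore, the length of WR = 2·√74.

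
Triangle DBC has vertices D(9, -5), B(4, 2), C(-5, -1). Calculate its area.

The Shoelace formula computes the area from vertex coordinates by summing cross products.
For vertices (9,-5), (4,2), (-5,-1):
Signed sum = 9*2 - 4*-5 + 4*-1 - -5*2 + -5*-5 - 9*-1
= 38 + 6 + 34 = 78
Area = (1/2)|78| = 39.

39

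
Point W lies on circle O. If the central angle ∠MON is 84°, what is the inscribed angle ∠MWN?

An inscribed angle intercepts an arc from a point on the circle, while the central angle intercepts the same arc from the center.
The inscribed angle is always half the central angle: 84° / 2 = 42°.

42°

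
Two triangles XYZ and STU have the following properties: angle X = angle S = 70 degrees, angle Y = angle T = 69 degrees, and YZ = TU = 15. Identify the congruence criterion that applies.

Consider the given information: angle X = angle S = 70 degrees, angle Y = angle T = 69 degrees, and YZ = TU = 15
This is not SSS or HL: SSS requires all three pairs of sides, but we don't have that. HL only applies to right triangles with matching hypotenuse and leg.
The correct criterion is AAS. Two pairs of corresponding angles and a non-included side are equal (Angle-Angle-Side).

AAS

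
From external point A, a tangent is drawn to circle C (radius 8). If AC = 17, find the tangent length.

Let T be the point of tangency. Then CT ⊥ AT (radius ⊥ tangent).
In right triangle CTA: CA² = CT² + AT²
17² = 8² + AT²
AT² = 225, AT = 15

15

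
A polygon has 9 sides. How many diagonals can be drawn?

Total line segments between 9 vertices = C(9,2) = 36.
Subtract the 9 sides: 36 - 9 = 27 diagonals.

27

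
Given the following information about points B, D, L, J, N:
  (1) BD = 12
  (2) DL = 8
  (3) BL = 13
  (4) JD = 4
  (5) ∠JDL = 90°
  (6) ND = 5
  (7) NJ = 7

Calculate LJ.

Step 1: By the law of cosines on triangle LDJ: LJ² = 8² + 4² − 2·8·4·cos(90°) = 80, so LJ = 4·√5.

Therefore, the length of LJ = 4·√5.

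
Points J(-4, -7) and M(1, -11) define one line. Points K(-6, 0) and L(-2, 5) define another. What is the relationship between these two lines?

Slope of line 1: m1 = (-11 - -7)/(1 - -4) = -4/5 = -4/5
Slope of line 2: m2 = (5 - 0)/(-2 - -6) = 5/4 = 5/4
m1 * m2 = (-4/5) * (5/4) = -1 = -1, so the lines are perpendicular.

Perpendicular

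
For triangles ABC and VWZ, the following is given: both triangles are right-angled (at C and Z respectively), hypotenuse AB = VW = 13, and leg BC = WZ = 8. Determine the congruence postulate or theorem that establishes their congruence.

The given information matches HL: The hypotenuse and one leg of two right triangles are equal (Hypotenuse-Leg).

HL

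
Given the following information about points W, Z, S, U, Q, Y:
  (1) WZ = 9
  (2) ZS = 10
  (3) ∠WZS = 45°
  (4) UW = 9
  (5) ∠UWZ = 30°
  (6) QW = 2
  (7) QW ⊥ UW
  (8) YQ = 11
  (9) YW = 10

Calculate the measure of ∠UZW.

Step 1: By the law of cosines on triangle ZWU: ZU² = 9² + 9² − 2·9·9·cos(30°) = 21.7, so ZU ≈ 4.66.
Step 2: By the inverse law of cosines on triangle UZW: cos(∠UZW) = (4.66² + 9² − 9²) / (2·4.66·9) = 21.7/83.86 = 0.2588, so ∠UZW = 75°.

Therefore, the measure of angle ∠UZW = 75°.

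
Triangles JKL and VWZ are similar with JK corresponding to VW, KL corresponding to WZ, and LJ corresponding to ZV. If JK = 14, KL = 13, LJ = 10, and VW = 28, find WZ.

Similar triangles have proportional sides. Setting up the proportion:
VW / JK = WZ / KL
28 / 14 = WZ / 13
WZ = 13 * 28 / 14 = 26.

26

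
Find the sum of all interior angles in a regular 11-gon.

The sum of interior angles of an n-sided polygon is (n - 2) * 180.
For n = 11: (11 - 2) * 180 = 9 * 180 = 1620 degrees.

1620 degrees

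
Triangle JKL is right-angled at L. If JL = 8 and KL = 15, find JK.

JK = sqrt(8^2 + 15^2) = sqrt(289) = 17

17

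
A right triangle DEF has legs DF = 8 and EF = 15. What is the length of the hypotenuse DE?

By the Pythagorean theorem: DE^2 = DF^2 + EF^2
DE^2 = 8^2 + 15^2 = 64 + 225 = 289
DE = sqrt(289) = 17

17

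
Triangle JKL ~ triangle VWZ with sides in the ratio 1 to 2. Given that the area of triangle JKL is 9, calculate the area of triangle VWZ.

Area ratio = (1/2)^2 = 1/4. Area of VWZ = 9 * 4/1 = 36.

36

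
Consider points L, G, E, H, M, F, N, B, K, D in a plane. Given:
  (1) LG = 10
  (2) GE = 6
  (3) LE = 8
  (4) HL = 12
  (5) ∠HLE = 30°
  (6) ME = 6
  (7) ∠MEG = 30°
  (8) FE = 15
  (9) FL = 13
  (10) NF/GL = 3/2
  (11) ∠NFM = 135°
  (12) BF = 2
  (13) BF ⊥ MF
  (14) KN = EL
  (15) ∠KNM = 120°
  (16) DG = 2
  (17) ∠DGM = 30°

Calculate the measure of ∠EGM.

Step 1: By the law of cosines on triangle GEM: GM² = 6² + 6² − 2·6·6·cos(30°) = 9.65, so GM ≈ 3.11.
Step 2: By the inverse law of cosines on triangle EGM: cos(∠EGM) = (6² + 3.11² − 6²) / (2·6·3.11) = 9.65/37.27 = 0.2588, so ∠EGM = 75°.

Therefore, the measure of angle ∠EGM = 75°.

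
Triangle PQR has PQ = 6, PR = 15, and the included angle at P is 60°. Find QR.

Law of cosines: QR^2 = 6^2 + 15^2 - 2(6)(15)cos(60°) = 171, so QR = 3*sqrt(19).

3*sqrt(19)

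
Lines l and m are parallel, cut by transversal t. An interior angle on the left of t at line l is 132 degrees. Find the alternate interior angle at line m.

Alternate interior angles are equal: 132 degrees.

132 degrees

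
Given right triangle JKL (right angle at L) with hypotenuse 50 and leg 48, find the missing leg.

Rearranging the Pythagorean theorem to solve for the unknown leg:
leg^2 = hypotenuse^2 - known_leg^2 = 2500 - 2304 = 196
leg = sqrt(196) = 14.

14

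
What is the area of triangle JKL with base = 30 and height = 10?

Area = (1/2) * base * height
Area = (1/2) * 30 * 10
Area = 150

150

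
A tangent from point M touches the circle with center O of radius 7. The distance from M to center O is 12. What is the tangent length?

The tangent, radius, and line from the external point to the center form a right triangle.
The right angle is where the tangent meets the radius.
By the Pythagorean theorem: tangent² + 7² = 12²
tangent² = 144 - 49 = 95
tangent = sqrt(95)

sqrt(95)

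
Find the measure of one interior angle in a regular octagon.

Each interior angle of a regular n-gon is (n - 2) * 180 / n.
For n = 8: (8 - 2) * 180 / 8 = 1080/8 = 135 degrees.

135 degrees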